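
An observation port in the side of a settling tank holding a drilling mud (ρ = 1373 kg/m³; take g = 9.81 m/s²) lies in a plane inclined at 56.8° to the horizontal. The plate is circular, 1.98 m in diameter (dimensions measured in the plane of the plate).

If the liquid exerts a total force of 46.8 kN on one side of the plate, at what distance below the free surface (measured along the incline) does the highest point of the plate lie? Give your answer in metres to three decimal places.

γ = ρg = 1373 × 9.81 / 1000 = 13.46913 kN/m³.
A = π(0.99)² = 3.07907 m².
From F = γ·h_c·A, the centroid depth is h_c = 46.8/(13.46913 × 3.07907) = 1.12846 m.
Let θ = 56.8° be the plate's angle to the horizontal; measure y along the incline from where the plane meets the free surface. Vertical depth h = y·sinθ with sinθ = 0.836764.
Along the incline, y_c = h_c/sinθ = 1.12846/0.836764 = 1.3486 m.
The centroid is at the centre, 0.99 m below the top of the plate, so the highest point sits at y_top = 1.3486 − 0.99 = 0.3586 m along the incline.

y_top ≈ 0.359 m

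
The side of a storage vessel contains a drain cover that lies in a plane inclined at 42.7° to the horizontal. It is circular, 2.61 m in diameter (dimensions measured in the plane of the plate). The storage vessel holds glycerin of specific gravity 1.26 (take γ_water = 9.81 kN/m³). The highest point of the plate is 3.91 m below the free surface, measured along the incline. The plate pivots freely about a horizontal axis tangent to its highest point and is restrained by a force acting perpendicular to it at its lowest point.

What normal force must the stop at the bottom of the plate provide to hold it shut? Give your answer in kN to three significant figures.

P ≈ 124 kN

γ = 1.26 × 9.81 = 12.3606 kN/m³.
Let θ = 42.7° be the plate's angle to the horizontal; measure y along the incline from where the plane meets the free surface. Vertical depth h = y·sinθ with sinθ = 0.678160.
The centroid is at the centre, 1.305 m below the top of the plate, so y_c = 3.91 + 1.305 = 5.215 m and h_c = 5.215 × 0.678160 = 3.5366 m.
A = π(1.305)² = 5.35021 m².
Resultant F = γ·h_c·A = 12.3606 × 3.5366 × 5.35021 = 233.882 kN.
I_c = πr⁴/4 = π × 1.305⁴/4 = 2.27789 m⁴.
Centre of pressure: y_p = y_c + I_c/(y_c·A) = 5.215 + 2.27789/(5.215 × 5.35021) = 5.215 + 0.0816409 = 5.29664 m along the plane.
The resultant acts 1.305 + 0.0816409 = 1.38664 m (along the plate) below the hinge at the top edge, so the moment about the hinge is M = F × 1.38664 = 233.882 × 1.38664 = 324.31 kN·m.
A normal force at the bottom, 2.61 m from the hinge, must supply this moment: P = 324.31/2.61 = 124.257 kN.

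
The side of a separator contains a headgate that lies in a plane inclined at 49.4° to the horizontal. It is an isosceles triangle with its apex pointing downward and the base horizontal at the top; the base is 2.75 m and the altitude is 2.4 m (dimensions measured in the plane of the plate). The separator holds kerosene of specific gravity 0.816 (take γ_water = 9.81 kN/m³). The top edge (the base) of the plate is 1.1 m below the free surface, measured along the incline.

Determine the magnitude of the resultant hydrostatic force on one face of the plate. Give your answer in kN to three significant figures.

F ≈ 38.1 kN

γ = 0.816 × 9.81 = 8.00496 kN/m³.
Let θ = 49.4° be the plate's angle to the horizontal; measure y along the incline from where the plane meets the free surface. Vertical depth h = y·sinθ with sinθ = 0.759271.
With the apex down, the centroid sits h/3 = 2.4/3 = 0.8 m below the base (the top edge), so y_c = 1.1 + 0.8 = 1.9 m and h_c = 1.9 × 0.759271 = 1.44261 m.
A = ½ × 2.75 × 2.4 = 3.3 m².
Resultant F = γ·h_c·A = 8.00496 × 1.44261 × 3.3 = 38.1085 kN.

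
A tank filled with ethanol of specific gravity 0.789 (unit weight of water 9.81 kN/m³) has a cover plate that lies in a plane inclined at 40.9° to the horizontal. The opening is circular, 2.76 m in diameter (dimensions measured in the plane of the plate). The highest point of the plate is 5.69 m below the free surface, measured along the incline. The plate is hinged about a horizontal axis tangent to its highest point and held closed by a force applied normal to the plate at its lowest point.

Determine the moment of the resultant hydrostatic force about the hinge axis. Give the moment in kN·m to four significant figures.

γ = 0.789 × 9.81 = 7.74009 kN/m³.
Let θ = 40.9° be the plate's angle to the horizontal; measure y along the incline from where the plane meets the free surface. Vertical depth h = y·sinθ with sinθ = 0.654741.
The centroid is at the centre, 1.38 m below the top of the plate, so y_c = 5.69 + 1.38 = 7.07 m and h_c = 7.07 × 0.654741 = 4.62902 m.
A = π(1.38)² = 5.98285 m².
Resultant F = γ·h_c·A = 7.74009 × 4.62902 × 5.98285 = 214.36 kN.
I_c = πr⁴/4 = π × 1.38⁴/4 = 2.84843 m⁴.
Centre of pressure: y_p = y_c + I_c/(y_c·A) = 7.07 + 2.84843/(7.07 × 5.98285) = 7.07 + 0.0673408 = 7.13734 m along the plane.
The resultant acts 1.38 + 0.0673408 = 1.44734 m (along the plate) below the hinge at the top edge, so the moment about the hinge is M = F × 1.44734 = 214.36 × 1.44734 = 310.252 kN·m.

M ≈ 310.3 kN·m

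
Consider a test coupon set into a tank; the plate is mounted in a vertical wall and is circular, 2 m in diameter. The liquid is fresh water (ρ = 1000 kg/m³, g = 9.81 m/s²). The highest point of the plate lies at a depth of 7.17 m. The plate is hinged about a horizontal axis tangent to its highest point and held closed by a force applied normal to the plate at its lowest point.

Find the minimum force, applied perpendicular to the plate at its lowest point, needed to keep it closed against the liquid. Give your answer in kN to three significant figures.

P ≈ 130 kN

γ = ρg = 1000 × 9.81 = 9810 N/m³ = 9.81 kN/m³.
The centroid is at the centre, 1 m below the top of the plate, so the centroid depth is h_c = 7.17 + 1 = 8.17 m.
A = π(1)² = 3.14159 m².
Resultant F = γ·h_c·A = 9.81 × 8.17 × 3.14159 = 251.791 kN.
I_c = πr⁴/4 = π × 1⁴/4 = 0.785398 m⁴.
Centre of pressure: y_p = y_c + I_c/(y_c·A) = 8.17 + 0.785398/(8.17 × 3.14159) = 8.17 + 0.0305998 = 8.2006 m along the plane.
The resultant acts 1 + 0.0305998 = 1.0306 m (along the plate) below the hinge at the top edge, so the moment about the hinge is M = F × 1.0306 = 251.791 × 1.0306 = 259.496 kN·m.
A normal force at the bottom, 2 m from the hinge, must supply this moment: P = 259.496/2 = 129.748 kN.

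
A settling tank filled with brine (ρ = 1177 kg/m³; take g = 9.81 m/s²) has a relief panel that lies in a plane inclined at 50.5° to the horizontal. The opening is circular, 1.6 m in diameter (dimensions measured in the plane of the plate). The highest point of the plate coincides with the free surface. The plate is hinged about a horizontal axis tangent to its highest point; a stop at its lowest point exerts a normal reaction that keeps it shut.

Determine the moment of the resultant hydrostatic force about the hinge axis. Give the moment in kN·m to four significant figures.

γ = ρg = 1177 × 9.81 / 1000 = 11.54637 kN/m³.
Let θ = 50.5° be the plate's angle to the horizontal; measure y along the incline from where the plane meets the free surface. Vertical depth h = y·sinθ with sinθ = 0.771625.
The centroid is at the centre, 0.8 m below the top of the plate, so y_c = 0.8 m and h_c = 0.8 × 0.771625 = 0.6173 m.
A = π(0.8)² = 2.01062 m².
Resultant F = γ·h_c·A = 11.54637 × 0.6173 × 2.01062 = 14.3308 kN.
I_c = πr⁴/4 = π × 0.8⁴/4 = 0.321699 m⁴.
Centre of pressure: y_p = y_c + I_c/(y_c·A) = 0.8 + 0.321699/(0.8 × 2.01062) = 0.8 + 0.2 = 1 m along the plane.
The resultant acts 0.8 + 0.2 = 1 m (along the plate) below the hinge at the top edge, so the moment about the hinge is M = F × 1 = 14.3308 × 1 = 14.3308 kN·m.

M ≈ 14.33 kN·m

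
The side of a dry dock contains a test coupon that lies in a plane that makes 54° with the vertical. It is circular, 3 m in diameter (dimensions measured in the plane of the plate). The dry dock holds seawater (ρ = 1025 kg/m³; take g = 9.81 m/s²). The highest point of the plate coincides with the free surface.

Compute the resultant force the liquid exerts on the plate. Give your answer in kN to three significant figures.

F ≈ 62.7 kN

γ = ρg = 1025 × 9.81 / 1000 = 10.05525 kN/m³.
The plate makes 54° with the vertical, i.e. θ = 90° − 54° = 36° to the horizontal. Measuring y along the incline from the free-surface line, vertical depth h = y·sinθ with sinθ = 0.587785.
The centroid is at the centre, 1.5 m below the top of the plate, so y_c = 1.5 m and h_c = 1.5 × 0.587785 = 0.881678 m.
A = π(1.5)² = 7.06858 m².
Resultant F = γ·h_c·A = 10.05525 × 0.881678 × 7.06858 = 62.6664 kN.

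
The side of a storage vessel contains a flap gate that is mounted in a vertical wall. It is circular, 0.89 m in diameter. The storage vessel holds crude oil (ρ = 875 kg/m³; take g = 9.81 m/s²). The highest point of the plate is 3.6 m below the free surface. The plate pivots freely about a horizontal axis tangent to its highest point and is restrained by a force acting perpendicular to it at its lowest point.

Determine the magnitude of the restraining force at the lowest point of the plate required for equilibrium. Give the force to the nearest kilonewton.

γ = ρg = 875 × 9.81 / 1000 = 8.58375 kN/m³.
The centroid is at the centre, 0.445 m below the top of the plate, so the centroid depth is h_c = 3.6 + 0.445 = 4.045 m.
A = π(0.445)² = 0.622114 m².
Resultant F = γ·h_c·A = 8.58375 × 4.045 × 0.622114 = 21.6006 kN.
I_c = πr⁴/4 = π × 0.445⁴/4 = 0.0307985 m⁴.
Centre of pressure: y_p = y_c + I_c/(y_c·A) = 4.045 + 0.0307985/(4.045 × 0.622114) = 4.045 + 0.0122389 = 4.05724 m along the plane.
The resultant acts 0.445 + 0.0122389 = 0.457239 m (along the plate) below the hinge at the top edge, so the moment about the hinge is M = F × 0.457239 = 21.6006 × 0.457239 = 9.87664 kN·m.
A normal force at the bottom, 0.89 m from the hinge, must supply this moment: P = 9.87664/0.89 = 11.0973 kN.

P ≈ 11 kN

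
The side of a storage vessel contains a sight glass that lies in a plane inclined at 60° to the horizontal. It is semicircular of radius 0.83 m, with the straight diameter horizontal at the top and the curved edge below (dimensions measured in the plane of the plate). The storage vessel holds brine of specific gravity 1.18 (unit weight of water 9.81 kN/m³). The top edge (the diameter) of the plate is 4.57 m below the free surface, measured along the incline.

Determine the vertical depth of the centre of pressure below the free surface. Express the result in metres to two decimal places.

h_p = 4.27 m

γ = 1.18 × 9.81 = 11.5758 kN/m³.
Let θ = 60° be the plate's angle to the horizontal; measure y along the incline from where the plane meets the free surface. Vertical depth h = y·sinθ with sinθ = 0.866025.
The centroid of a semicircle lies 4r/(3π) = 0.352263 m from the diameter, here below the top edge, so y_c = 4.57 + 0.352263 = 4.92226 m and h_c = 4.92226 × 0.866025 = 4.2628 m.
A = πr²/2 = π × 0.83²/2 = 1.08212 m².
Resultant F = γ·h_c·A = 11.5758 × 4.2628 × 1.08212 = 53.3976 kN.
I_c = (π/8 − 8/(9π))·r⁴ = 0.109757 × 0.83⁴ = 0.0520888 m⁴.
Centre of pressure: y_p = y_c + I_c/(y_c·A) = 4.92226 + 0.0520888/(4.92226 × 1.08212) = 4.92226 + 0.00977922 = 4.93204 m along the plane.
Vertically, h_p = y_p·sinθ = 4.93204 × 0.866025 = 4.27127 m.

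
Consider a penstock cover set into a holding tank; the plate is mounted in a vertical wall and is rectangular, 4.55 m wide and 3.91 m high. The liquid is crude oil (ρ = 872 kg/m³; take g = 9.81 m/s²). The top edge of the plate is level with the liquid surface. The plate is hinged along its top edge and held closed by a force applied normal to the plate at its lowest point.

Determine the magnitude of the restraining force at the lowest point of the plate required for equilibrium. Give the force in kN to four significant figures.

γ = ρg = 872 × 9.81 / 1000 = 8.55432 kN/m³.
The centroid lies 3.91/2 = 1.955 m below the top edge, so the centroid depth is h_c = 1.955 m.
A = 4.55 × 3.91 = 17.7905 m².
Resultant F = γ·h_c·A = 8.55432 × 1.955 × 17.7905 = 297.523 kN.
I_c = b·h³/12 = 4.55 × 3.91³/12 = 22.6652 m⁴.
Centre of pressure: y_p = y_c + I_c/(y_c·A) = 1.955 + 22.6652/(1.955 × 17.7905) = 1.955 + 0.651665 = 2.60667 m along the plane.
The resultant acts 1.955 + 0.651665 = 2.60667 m (along the plate) below the hinge at the top edge, so the moment about the hinge is M = F × 2.60667 = 297.523 × 2.60667 = 775.544 kN·m.
A normal force at the bottom, 3.91 m from the hinge, must supply this moment: P = 775.544/3.91 = 198.349 kN.

P ≈ 198.3 kN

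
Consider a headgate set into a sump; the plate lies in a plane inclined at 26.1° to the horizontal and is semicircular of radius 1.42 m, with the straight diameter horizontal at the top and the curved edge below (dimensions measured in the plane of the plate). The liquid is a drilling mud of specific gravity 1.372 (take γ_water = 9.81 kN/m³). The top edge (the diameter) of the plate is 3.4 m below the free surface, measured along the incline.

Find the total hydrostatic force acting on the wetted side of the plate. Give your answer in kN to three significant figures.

γ = 1.372 × 9.81 = 13.45932 kN/m³.
Let θ = 26.1° be the plate's angle to the horizontal; measure y along the incline from where the plane meets the free surface. Vertical depth h = y·sinθ with sinθ = 0.439939.
The centroid of a semicircle lies 4r/(3π) = 0.602667 m from the diameter, here below the top edge, so y_c = 3.4 + 0.602667 = 4.00267 m and h_c = 4.00267 × 0.439939 = 1.76093 m.
A = πr²/2 = π × 1.42²/2 = 3.16735 m².
Resultant F = γ·h_c·A = 13.45932 × 1.76093 × 3.16735 = 75.0691 kN.

F ≈ 75.1 kN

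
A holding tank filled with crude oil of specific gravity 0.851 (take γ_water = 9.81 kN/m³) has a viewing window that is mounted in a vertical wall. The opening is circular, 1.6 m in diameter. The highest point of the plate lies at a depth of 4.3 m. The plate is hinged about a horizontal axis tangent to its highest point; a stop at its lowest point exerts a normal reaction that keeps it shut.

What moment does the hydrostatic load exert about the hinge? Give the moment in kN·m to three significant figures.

γ = 0.851 × 9.81 = 8.34831 kN/m³.
The centroid is at the centre, 0.8 m below the top of the plate, so the centroid depth is h_c = 4.3 + 0.8 = 5.1 m.
A = π(0.8)² = 2.01062 m².
Resultant F = γ·h_c·A = 8.34831 × 5.1 × 2.01062 = 85.6049 kN.
I_c = πr⁴/4 = π × 0.8⁴/4 = 0.321699 m⁴.
Centre of pressure: y_p = y_c + I_c/(y_c·A) = 5.1 + 0.321699/(5.1 × 2.01062) = 5.1 + 0.0313725 = 5.13137 m along the plane.
The resultant acts 0.8 + 0.0313725 = 0.831373 m (along the plate) below the hinge at the top edge, so the moment about the hinge is M = F × 0.831373 = 85.6049 × 0.831373 = 71.1696 kN·m.

M ≈ 71.2 kN·m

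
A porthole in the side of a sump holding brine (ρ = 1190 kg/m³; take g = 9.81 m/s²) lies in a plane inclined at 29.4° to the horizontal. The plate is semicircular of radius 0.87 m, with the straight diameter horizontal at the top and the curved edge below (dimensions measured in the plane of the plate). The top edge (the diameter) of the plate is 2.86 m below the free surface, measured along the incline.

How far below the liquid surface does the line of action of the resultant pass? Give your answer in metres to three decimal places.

h_p = 1.593 m

γ = ρg = 1190 × 9.81 / 1000 = 11.6739 kN/m³.
Let θ = 29.4° be the plate's angle to the horizontal; measure y along the incline from where the plane meets the free surface. Vertical depth h = y·sinθ with sinθ = 0.490904.
The centroid of a semicircle lies 4r/(3π) = 0.369239 m from the diameter, here below the top edge, so y_c = 2.86 + 0.369239 = 3.22924 m and h_c = 3.22924 × 0.490904 = 1.58525 m.
A = πr²/2 = π × 0.87²/2 = 1.18894 m².
Resultant F = γ·h_c·A = 11.6739 × 1.58525 × 1.18894 = 22.0026 kN.
I_c = (π/8 − 8/(9π))·r⁴ = 0.109757 × 0.87⁴ = 0.0628795 m⁴.
Centre of pressure: y_p = y_c + I_c/(y_c·A) = 3.22924 + 0.0628795/(3.22924 × 1.18894) = 3.22924 + 0.0163775 = 3.24562 m along the plane.
Vertically, h_p = y_p·sinθ = 3.24562 × 0.490904 = 1.59329 m.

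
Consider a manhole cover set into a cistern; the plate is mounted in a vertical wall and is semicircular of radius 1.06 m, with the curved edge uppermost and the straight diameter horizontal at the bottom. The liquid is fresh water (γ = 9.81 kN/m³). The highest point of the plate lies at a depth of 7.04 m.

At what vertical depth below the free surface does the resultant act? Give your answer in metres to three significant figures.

h_p = 7.66 m

γ = 9.81 kN/m³.
The centroid lies 4r/(3π) = 0.449878 m above the diameter, so r − 4r/(3π) = 1.06 − 0.449878 = 0.610122 m below the topmost point, so the centroid depth is h_c = 7.04 + 0.610122 = 7.65012 m.
A = πr²/2 = π × 1.06²/2 = 1.76495 m².
Resultant F = γ·h_c·A = 9.81 × 7.65012 × 1.76495 = 132.455 kN.
I_c = (π/8 − 8/(9π))·r⁴ = 0.109757 × 1.06⁴ = 0.138566 m⁴.
Centre of pressure: y_p = y_c + I_c/(y_c·A) = 7.65012 + 0.138566/(7.65012 × 1.76495) = 7.65012 + 0.0102626 = 7.66038 m along the plane.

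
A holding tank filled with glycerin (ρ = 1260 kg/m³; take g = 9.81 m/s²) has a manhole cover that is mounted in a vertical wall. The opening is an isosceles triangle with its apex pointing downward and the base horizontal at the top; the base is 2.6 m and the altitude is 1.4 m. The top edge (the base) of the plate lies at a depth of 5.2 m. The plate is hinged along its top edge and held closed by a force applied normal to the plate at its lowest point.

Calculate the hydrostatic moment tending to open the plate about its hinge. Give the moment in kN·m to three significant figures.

M ≈ 61.9 kN·m

γ = ρg = 1260 × 9.81 / 1000 = 12.3606 kN/m³.
With the apex down, the centroid sits h/3 = 1.4/3 = 0.466667 m below the base (the top edge), so the centroid depth is h_c = 5.2 + 0.466667 = 5.66667 m.
A = ½ × 2.6 × 1.4 = 1.82 m².
Resultant F = γ·h_c·A = 12.3606 × 5.66667 × 1.82 = 127.479 kN.
I_c = b·h³/36 = 2.6 × 1.4³/36 = 0.198178 m⁴.
Centre of pressure: y_p = y_c + I_c/(y_c·A) = 5.66667 + 0.198178/(5.66667 × 1.82) = 5.66667 + 0.0192157 = 5.68589 m along the plane.
The resultant acts 0.466667 + 0.0192157 = 0.485883 m (along the plate) below the hinge at the top edge, so the moment about the hinge is M = F × 0.485883 = 127.479 × 0.485883 = 61.9399 kN·m.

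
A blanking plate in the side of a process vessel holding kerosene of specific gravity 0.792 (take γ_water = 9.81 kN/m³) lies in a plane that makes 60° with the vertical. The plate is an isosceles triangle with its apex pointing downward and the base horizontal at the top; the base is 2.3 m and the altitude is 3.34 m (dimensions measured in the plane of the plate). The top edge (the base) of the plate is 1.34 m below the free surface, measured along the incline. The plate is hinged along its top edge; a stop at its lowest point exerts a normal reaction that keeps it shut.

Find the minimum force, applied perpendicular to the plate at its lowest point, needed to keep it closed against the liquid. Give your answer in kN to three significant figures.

P ≈ 15.0 kN

γ = 0.792 × 9.81 = 7.76952 kN/m³.
The plate makes 60° with the vertical, i.e. θ = 90° − 60° = 30° to the horizontal. Measuring y along the incline from the free-surface line, vertical depth h = y·sinθ with sinθ = 0.500000.
With the apex down, the centroid sits h/3 = 3.34/3 = 1.11333 m below the base (the top edge), so y_c = 1.34 + 1.11333 = 2.45333 m and h_c = 2.45333 × 0.500000 = 1.22666 m.
A = ½ × 2.3 × 3.34 = 3.841 m².
Resultant F = γ·h_c·A = 7.76952 × 1.22666 × 3.841 = 36.6069 kN.
I_c = b·h³/36 = 2.3 × 3.34³/36 = 2.38048 m⁴.
Centre of pressure: y_p = y_c + I_c/(y_c·A) = 2.45333 + 2.38048/(2.45333 × 3.841) = 2.45333 + 0.252618 = 2.70595 m along the plane.
The resultant acts 1.11333 + 0.252618 = 1.36595 m (along the plate) below the hinge at the top edge, so the moment about the hinge is M = F × 1.36595 = 36.6069 × 1.36595 = 50.0032 kN·m.
A normal force at the bottom, 3.34 m from the hinge, must supply this moment: P = 50.0032/3.34 = 14.971 kN.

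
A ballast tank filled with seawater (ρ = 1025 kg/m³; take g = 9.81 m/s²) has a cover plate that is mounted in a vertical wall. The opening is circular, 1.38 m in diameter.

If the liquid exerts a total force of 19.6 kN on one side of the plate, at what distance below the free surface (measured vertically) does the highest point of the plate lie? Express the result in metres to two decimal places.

d_top ≈ 0.61 m

γ = ρg = 1025 × 9.81 / 1000 = 10.05525 kN/m³.
A = π(0.69)² = 1.49571 m².
From F = γ·h_c·A, the centroid depth is h_c = 19.6/(10.05525 × 1.49571) = 1.30321 m.
The centroid is at the centre, 0.69 m below the top of the plate, so the highest point sits at h_top = 1.30321 − 0.69 = 0.61321 m below the surface.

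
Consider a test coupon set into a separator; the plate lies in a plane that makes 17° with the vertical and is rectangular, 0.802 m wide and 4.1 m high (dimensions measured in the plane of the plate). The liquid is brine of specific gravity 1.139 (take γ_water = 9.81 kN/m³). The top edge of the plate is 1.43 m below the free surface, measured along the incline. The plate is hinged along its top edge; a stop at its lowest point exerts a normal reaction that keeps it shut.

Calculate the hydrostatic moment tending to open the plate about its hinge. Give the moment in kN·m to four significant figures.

γ = 1.139 × 9.81 = 11.17359 kN/m³.
The plate makes 17° with the vertical, i.e. θ = 90° − 17° = 73° to the horizontal. Measuring y along the incline from the free-surface line, vertical depth h = y·sinθ with sinθ = 0.956305.
The centroid lies 4.1/2 = 2.05 m below the top edge, so y_c = 1.43 + 2.05 = 3.48 m and h_c = 3.48 × 0.956305 = 3.32794 m.
A = 0.802 × 4.1 = 3.2882 m².
Resultant F = γ·h_c·A = 11.17359 × 3.32794 × 3.2882 = 122.272 kN.
I_c = b·h³/12 = 0.802 × 4.1³/12 = 4.60622 m⁴.
Centre of pressure: y_p = y_c + I_c/(y_c·A) = 3.48 + 4.60622/(3.48 × 3.2882) = 3.48 + 0.402538 = 3.88254 m along the plane.
The resultant acts 2.05 + 0.402538 = 2.45254 m (along the plate) below the hinge at the top edge, so the moment about the hinge is M = F × 2.45254 = 122.272 × 2.45254 = 299.877 kN·m.

M ≈ 299.9 kN·m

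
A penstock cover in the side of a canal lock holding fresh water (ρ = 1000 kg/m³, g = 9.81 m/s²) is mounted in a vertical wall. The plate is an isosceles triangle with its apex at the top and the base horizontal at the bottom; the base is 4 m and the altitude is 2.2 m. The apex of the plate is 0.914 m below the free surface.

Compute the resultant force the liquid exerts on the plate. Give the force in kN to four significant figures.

γ = ρg = 1000 × 9.81 = 9810 N/m³ = 9.81 kN/m³.
With the apex up, the centroid sits 2h/3 = 2 × 2.2/3 = 1.46667 m below the apex, so the centroid depth is h_c = 0.914 + 1.46667 = 2.38067 m.
A = ½ × 4 × 2.2 = 4.4 m².
Resultant F = γ·h_c·A = 9.81 × 2.38067 × 4.4 = 102.759 kN.

F ≈ 102.8 kN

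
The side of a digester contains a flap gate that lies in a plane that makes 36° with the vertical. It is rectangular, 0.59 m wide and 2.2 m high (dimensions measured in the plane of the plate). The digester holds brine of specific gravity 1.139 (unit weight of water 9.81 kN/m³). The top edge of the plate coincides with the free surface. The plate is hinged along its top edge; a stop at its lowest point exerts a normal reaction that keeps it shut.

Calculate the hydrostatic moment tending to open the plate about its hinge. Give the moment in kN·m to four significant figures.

M ≈ 18.93 kN·m

γ = 1.139 × 9.81 = 11.17359 kN/m³.
The plate makes 36° with the vertical, i.e. θ = 90° − 36° = 54° to the horizontal. Measuring y along the incline from the free-surface line, vertical depth h = y·sinθ with sinθ = 0.809017.
The centroid lies 2.2/2 = 1.1 m below the top edge, so y_c = 1.1 m and h_c = 1.1 × 0.809017 = 0.889919 m.
A = 0.59 × 2.2 = 1.298 m².
Resultant F = γ·h_c·A = 11.17359 × 0.889919 × 1.298 = 12.9068 kN.
I_c = b·h³/12 = 0.59 × 2.2³/12 = 0.523527 m⁴.
Centre of pressure: y_p = y_c + I_c/(y_c·A) = 1.1 + 0.523527/(1.1 × 1.298) = 1.1 + 0.366667 = 1.46667 m along the plane.
The resultant acts 1.1 + 0.366667 = 1.46667 m (along the plate) below the hinge at the top edge, so the moment about the hinge is M = F × 1.46667 = 12.9068 × 1.46667 = 18.93 kN·m.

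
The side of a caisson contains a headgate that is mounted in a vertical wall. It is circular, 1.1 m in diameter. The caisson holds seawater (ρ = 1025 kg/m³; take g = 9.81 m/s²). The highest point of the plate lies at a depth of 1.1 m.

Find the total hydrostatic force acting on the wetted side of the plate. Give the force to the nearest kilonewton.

F ≈ 16 kN

γ = ρg = 1025 × 9.81 / 1000 = 10.05525 kN/m³.
The centroid is at the centre, 0.55 m below the top of the plate, so the centroid depth is h_c = 1.1 + 0.55 = 1.65 m.
A = π(0.55)² = 0.950332 m².
Resultant F = γ·h_c·A = 10.05525 × 1.65 × 0.950332 = 15.7671 kN.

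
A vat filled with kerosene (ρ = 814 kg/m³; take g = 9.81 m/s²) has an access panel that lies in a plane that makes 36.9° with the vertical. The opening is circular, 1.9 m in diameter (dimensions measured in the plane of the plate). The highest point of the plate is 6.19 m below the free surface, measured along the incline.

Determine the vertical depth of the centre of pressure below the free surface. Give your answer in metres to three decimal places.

h_p = 5.735 m

γ = ρg = 814 × 9.81 / 1000 = 7.98534 kN/m³.
The plate makes 36.9° with the vertical, i.e. θ = 90° − 36.9° = 53.1° to the horizontal. Measuring y along the incline from the free-surface line, vertical depth h = y·sinθ with sinθ = 0.799685.
The centroid is at the centre, 0.95 m below the top of the plate, so y_c = 6.19 + 0.95 = 7.14 m and h_c = 7.14 × 0.799685 = 5.70975 m.
A = π(0.95)² = 2.83529 m².
Resultant F = γ·h_c·A = 7.98534 × 5.70975 × 2.83529 = 129.273 kN.
I_c = πr⁴/4 = π × 0.95⁴/4 = 0.639712 m⁴.
Centre of pressure: y_p = y_c + I_c/(y_c·A) = 7.14 + 0.639712/(7.14 × 2.83529) = 7.14 + 0.0316001 = 7.1716 m along the plane.
Vertically, h_p = y_p·sinθ = 7.1716 × 0.799685 = 5.73502 m.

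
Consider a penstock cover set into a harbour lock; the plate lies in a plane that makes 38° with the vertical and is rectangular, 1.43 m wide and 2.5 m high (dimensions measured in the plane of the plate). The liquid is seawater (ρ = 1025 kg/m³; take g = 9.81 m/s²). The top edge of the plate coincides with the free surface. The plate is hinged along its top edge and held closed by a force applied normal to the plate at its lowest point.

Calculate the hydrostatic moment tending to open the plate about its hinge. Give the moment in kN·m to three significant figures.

γ = ρg = 1025 × 9.81 / 1000 = 10.05525 kN/m³.
The plate makes 38° with the vertical, i.e. θ = 90° − 38° = 52° to the horizontal. Measuring y along the incline from the free-surface line, vertical depth h = y·sinθ with sinθ = 0.788011.
The centroid lies 2.5/2 = 1.25 m below the top edge, so y_c = 1.25 m and h_c = 1.25 × 0.788011 = 0.985014 m.
A = 1.43 × 2.5 = 3.575 m².
Resultant F = γ·h_c·A = 10.05525 × 0.985014 × 3.575 = 35.4088 kN.
I_c = b·h³/12 = 1.43 × 2.5³/12 = 1.86198 m⁴.
Centre of pressure: y_p = y_c + I_c/(y_c·A) = 1.25 + 1.86198/(1.25 × 3.575) = 1.25 + 0.416667 = 1.66667 m along the plane.
The resultant acts 1.25 + 0.416667 = 1.66667 m (along the plate) below the hinge at the top edge, so the moment about the hinge is M = F × 1.66667 = 35.4088 × 1.66667 = 59.0148 kN·m.

M ≈ 59.0 kN·m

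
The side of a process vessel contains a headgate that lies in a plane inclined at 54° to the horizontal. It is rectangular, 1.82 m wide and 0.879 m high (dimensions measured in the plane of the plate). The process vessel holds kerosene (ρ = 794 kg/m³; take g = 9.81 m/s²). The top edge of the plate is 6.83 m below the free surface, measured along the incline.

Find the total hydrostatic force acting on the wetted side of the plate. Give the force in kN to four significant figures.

γ = ρg = 794 × 9.81 / 1000 = 7.78914 kN/m³.
Let θ = 54° be the plate's angle to the horizontal; measure y along the incline from where the plane meets the free surface. Vertical depth h = y·sinθ with sinθ = 0.809017.
The centroid lies 0.879/2 = 0.4395 m below the top edge, so y_c = 6.83 + 0.4395 = 7.2695 m and h_c = 7.2695 × 0.809017 = 5.88115 m.
A = 1.82 × 0.879 = 1.59978 m².
Resultant F = γ·h_c·A = 7.78914 × 5.88115 × 1.59978 = 73.2845 kN.

F ≈ 73.28 kN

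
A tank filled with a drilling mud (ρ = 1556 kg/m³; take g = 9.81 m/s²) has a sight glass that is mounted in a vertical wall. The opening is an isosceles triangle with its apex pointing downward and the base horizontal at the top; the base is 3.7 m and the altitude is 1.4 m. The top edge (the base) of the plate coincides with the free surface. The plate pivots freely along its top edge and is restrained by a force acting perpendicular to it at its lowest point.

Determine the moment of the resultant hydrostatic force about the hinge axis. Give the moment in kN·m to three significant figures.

γ = ρg = 1556 × 9.81 / 1000 = 15.26436 kN/m³.
With the apex down, the centroid sits h/3 = 1.4/3 = 0.466667 m below the base (the top edge), so the centroid depth is h_c = 0.466667 m.
A = ½ × 3.7 × 1.4 = 2.59 m².
Resultant F = γ·h_c·A = 15.26436 × 0.466667 × 2.59 = 18.4495 kN.
I_c = b·h³/36 = 3.7 × 1.4³/36 = 0.282022 m⁴.
Centre of pressure: y_p = y_c + I_c/(y_c·A) = 0.466667 + 0.282022/(0.466667 × 2.59) = 0.466667 + 0.233333 = 0.7 m along the plane.
The resultant acts 0.466667 + 0.233333 = 0.7 m (along the plate) below the hinge at the top edge, so the moment about the hinge is M = F × 0.7 = 18.4495 × 0.7 = 12.9146 kN·m.

M ≈ 12.9 kN·m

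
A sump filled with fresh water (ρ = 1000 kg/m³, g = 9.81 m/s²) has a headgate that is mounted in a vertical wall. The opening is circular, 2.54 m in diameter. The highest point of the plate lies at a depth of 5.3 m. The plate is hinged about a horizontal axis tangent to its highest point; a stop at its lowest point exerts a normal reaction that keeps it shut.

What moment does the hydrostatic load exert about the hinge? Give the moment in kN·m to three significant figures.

M ≈ 435 kN·m

γ = ρg = 1000 × 9.81 = 9810 N/m³ = 9.81 kN/m³.
The centroid is at the centre, 1.27 m below the top of the plate, so the centroid depth is h_c = 5.3 + 1.27 = 6.57 m.
A = π(1.27)² = 5.06707 m².
Resultant F = γ·h_c·A = 9.81 × 6.57 × 5.06707 = 326.581 kN.
I_c = πr⁴/4 = π × 1.27⁴/4 = 2.04317 m⁴.
Centre of pressure: y_p = y_c + I_c/(y_c·A) = 6.57 + 2.04317/(6.57 × 5.06707) = 6.57 + 0.0613737 = 6.63137 m along the plane.
The resultant acts 1.27 + 0.0613737 = 1.33137 m (along the plate) below the hinge at the top edge, so the moment about the hinge is M = F × 1.33137 = 326.581 × 1.33137 = 434.8 kN·m.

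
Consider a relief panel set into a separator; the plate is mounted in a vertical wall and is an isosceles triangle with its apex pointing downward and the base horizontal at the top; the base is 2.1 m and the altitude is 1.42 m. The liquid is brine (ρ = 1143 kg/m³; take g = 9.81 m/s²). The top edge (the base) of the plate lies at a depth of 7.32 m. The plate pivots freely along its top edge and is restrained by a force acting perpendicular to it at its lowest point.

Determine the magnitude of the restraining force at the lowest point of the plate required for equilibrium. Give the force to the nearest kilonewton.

P ≈ 45 kN

γ = ρg = 1143 × 9.81 / 1000 = 11.21283 kN/m³.
With the apex down, the centroid sits h/3 = 1.42/3 = 0.473333 m below the base (the top edge), so the centroid depth is h_c = 7.32 + 0.473333 = 7.79333 m.
A = ½ × 2.1 × 1.42 = 1.491 m².
Resultant F = γ·h_c·A = 11.21283 × 7.79333 × 1.491 = 130.291 kN.
I_c = b·h³/36 = 2.1 × 1.42³/36 = 0.167025 m⁴.
Centre of pressure: y_p = y_c + I_c/(y_c·A) = 7.79333 + 0.167025/(7.79333 × 1.491) = 7.79333 + 0.0143741 = 7.8077 m along the plane.
The resultant acts 0.473333 + 0.0143741 = 0.487707 m (along the plate) below the hinge at the top edge, so the moment about the hinge is M = F × 0.487707 = 130.291 × 0.487707 = 63.5438 kN·m.
A normal force at the bottom, 1.42 m from the hinge, must supply this moment: P = 63.5438/1.42 = 44.7492 kN.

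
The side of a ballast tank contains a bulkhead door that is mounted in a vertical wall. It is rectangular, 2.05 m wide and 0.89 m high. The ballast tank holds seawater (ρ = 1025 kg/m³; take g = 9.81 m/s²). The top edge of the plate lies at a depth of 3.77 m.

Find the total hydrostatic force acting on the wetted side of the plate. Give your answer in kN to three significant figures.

F ≈ 77.3 kN

γ = ρg = 1025 × 9.81 / 1000 = 10.05525 kN/m³.
The centroid lies 0.89/2 = 0.445 m below the top edge, so the centroid depth is h_c = 3.77 + 0.445 = 4.215 m.
A = 2.05 × 0.89 = 1.8245 m².
Resultant F = γ·h_c·A = 10.05525 × 4.215 × 1.8245 = 77.3276 kN.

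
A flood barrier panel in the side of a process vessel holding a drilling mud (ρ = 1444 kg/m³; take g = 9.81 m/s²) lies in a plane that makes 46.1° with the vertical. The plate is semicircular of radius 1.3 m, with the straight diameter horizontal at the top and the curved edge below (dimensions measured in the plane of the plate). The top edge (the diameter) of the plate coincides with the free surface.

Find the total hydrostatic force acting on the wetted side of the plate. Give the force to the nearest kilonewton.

γ = ρg = 1444 × 9.81 / 1000 = 14.16564 kN/m³.
The plate makes 46.1° with the vertical, i.e. θ = 90° − 46.1° = 43.9° to the horizontal. Measuring y along the incline from the free-surface line, vertical depth h = y·sinθ with sinθ = 0.693402.
The centroid of a semicircle lies 4r/(3π) = 0.551737 m from the diameter, here below the top edge, so y_c = 0.551737 m and h_c = 0.551737 × 0.693402 = 0.382576 m.
A = πr²/2 = π × 1.3²/2 = 2.65465 m².
Resultant F = γ·h_c·A = 14.16564 × 0.382576 × 2.65465 = 14.3867 kN.

F ≈ 14 kN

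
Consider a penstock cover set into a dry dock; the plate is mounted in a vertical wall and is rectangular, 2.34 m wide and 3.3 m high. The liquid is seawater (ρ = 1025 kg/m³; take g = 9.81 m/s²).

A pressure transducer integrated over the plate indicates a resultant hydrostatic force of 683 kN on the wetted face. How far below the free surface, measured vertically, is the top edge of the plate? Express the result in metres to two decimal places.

d_top ≈ 7.15 m

γ = ρg = 1025 × 9.81 / 1000 = 10.05525 kN/m³.
A = 2.34 × 3.3 = 7.722 m².
From F = γ·h_c·A, the centroid depth is h_c = 683/(10.05525 × 7.722) = 8.79626 m.
The centroid lies 3.3/2 = 1.65 m below the top edge, so the top edge sits at h_top = 8.79626 − 1.65 = 7.14626 m below the surface.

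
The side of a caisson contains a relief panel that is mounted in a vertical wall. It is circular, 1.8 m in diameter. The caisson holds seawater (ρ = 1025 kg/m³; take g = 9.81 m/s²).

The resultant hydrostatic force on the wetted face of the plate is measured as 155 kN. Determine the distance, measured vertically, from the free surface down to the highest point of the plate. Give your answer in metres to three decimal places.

γ = ρg = 1025 × 9.81 / 1000 = 10.05525 kN/m³.
A = π(0.9)² = 2.54469 m².
From F = γ·h_c·A, the centroid depth is h_c = 155/(10.05525 × 2.54469) = 6.05765 m.
The centroid is at the centre, 0.9 m below the top of the plate, so the highest point sits at h_top = 6.05765 − 0.9 = 5.15765 m below the surface.

d_top ≈ 5.158 m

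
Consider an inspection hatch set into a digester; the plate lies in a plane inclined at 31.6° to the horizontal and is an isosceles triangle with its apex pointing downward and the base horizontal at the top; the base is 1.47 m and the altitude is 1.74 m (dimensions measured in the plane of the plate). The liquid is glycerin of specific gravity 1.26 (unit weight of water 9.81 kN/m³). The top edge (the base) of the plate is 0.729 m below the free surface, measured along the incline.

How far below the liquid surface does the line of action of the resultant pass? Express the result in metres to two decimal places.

γ = 1.26 × 9.81 = 12.3606 kN/m³.
Let θ = 31.6° be the plate's angle to the horizontal; measure y along the incline from where the plane meets the free surface. Vertical depth h = y·sinθ with sinθ = 0.523986.
With the apex down, the centroid sits h/3 = 1.74/3 = 0.58 m below the base (the top edge), so y_c = 0.729 + 0.58 = 1.309 m and h_c = 1.309 × 0.523986 = 0.685898 m.
A = ½ × 1.47 × 1.74 = 1.2789 m².
Resultant F = γ·h_c·A = 12.3606 × 0.685898 × 1.2789 = 10.8427 kN.
I_c = b·h³/36 = 1.47 × 1.74³/36 = 0.215111 m⁴.
Centre of pressure: y_p = y_c + I_c/(y_c·A) = 1.309 + 0.215111/(1.309 × 1.2789) = 1.309 + 0.128495 = 1.43749 m along the plane.
Vertically, h_p = y_p·sinθ = 1.43749 × 0.523986 = 0.753225 m.

h_p = 0.75 m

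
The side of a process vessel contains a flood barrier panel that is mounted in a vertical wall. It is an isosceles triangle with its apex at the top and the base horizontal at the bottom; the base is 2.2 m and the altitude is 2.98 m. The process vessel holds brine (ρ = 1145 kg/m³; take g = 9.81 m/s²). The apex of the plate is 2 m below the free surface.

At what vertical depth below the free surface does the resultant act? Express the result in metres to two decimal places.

γ = ρg = 1145 × 9.81 / 1000 = 11.23245 kN/m³.
With the apex up, the centroid sits 2h/3 = 2 × 2.98/3 = 1.98667 m below the apex, so the centroid depth is h_c = 2 + 1.98667 = 3.98667 m.
A = ½ × 2.2 × 2.98 = 3.278 m².
Resultant F = γ·h_c·A = 11.23245 × 3.98667 × 3.278 = 146.789 kN.
I_c = b·h³/36 = 2.2 × 2.98³/36 = 1.61722 m⁴.
Centre of pressure: y_p = y_c + I_c/(y_c·A) = 3.98667 + 1.61722/(3.98667 × 3.278) = 3.98667 + 0.123751 = 4.11042 m along the plane.

h_p = 4.11 m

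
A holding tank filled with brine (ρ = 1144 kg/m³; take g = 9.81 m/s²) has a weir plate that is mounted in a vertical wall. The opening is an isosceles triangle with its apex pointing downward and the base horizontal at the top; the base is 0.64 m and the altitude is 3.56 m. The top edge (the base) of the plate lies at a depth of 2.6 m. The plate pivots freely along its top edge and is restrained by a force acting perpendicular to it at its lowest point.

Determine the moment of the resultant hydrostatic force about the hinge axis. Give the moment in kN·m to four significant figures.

γ = ρg = 1144 × 9.81 / 1000 = 11.22264 kN/m³.
With the apex down, the centroid sits h/3 = 3.56/3 = 1.18667 m below the base (the top edge), so the centroid depth is h_c = 2.6 + 1.18667 = 3.78667 m.
A = ½ × 0.64 × 3.56 = 1.1392 m².
Resultant F = γ·h_c·A = 11.22264 × 3.78667 × 1.1392 = 48.4119 kN.
I_c = b·h³/36 = 0.64 × 3.56³/36 = 0.802098 m⁴.
Centre of pressure: y_p = y_c + I_c/(y_c·A) = 3.78667 + 0.802098/(3.78667 × 1.1392) = 3.78667 + 0.185939 = 3.97261 m along the plane.
The resultant acts 1.18667 + 0.185939 = 1.37261 m (along the plate) below the hinge at the top edge, so the moment about the hinge is M = F × 1.37261 = 48.4119 × 1.37261 = 66.4507 kN·m.

M ≈ 66.45 kN·m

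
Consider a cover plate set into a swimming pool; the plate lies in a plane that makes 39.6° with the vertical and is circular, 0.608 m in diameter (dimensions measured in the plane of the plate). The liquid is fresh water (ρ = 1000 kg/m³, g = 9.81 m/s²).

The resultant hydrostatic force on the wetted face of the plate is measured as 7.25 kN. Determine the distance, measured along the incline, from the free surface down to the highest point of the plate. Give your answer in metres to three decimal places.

y_top ≈ 3.000 m

γ = ρg = 1000 × 9.81 = 9810 N/m³ = 9.81 kN/m³.
A = π(0.304)² = 0.290333 m².
From F = γ·h_c·A, the centroid depth is h_c = 7.25/(9.81 × 0.290333) = 2.5455 m.
The plate makes 39.6° with the vertical, i.e. θ = 90° − 39.6° = 50.4° to the horizontal. Measuring y along the incline from the free-surface line, vertical depth h = y·sinθ with sinθ = 0.770513.
Along the incline, y_c = h_c/sinθ = 2.5455/0.770513 = 3.30364 m.
The centroid is at the centre, 0.304 m below the top of the plate, so the highest point sits at y_top = 3.30364 − 0.304 = 2.99964 m along the incline.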